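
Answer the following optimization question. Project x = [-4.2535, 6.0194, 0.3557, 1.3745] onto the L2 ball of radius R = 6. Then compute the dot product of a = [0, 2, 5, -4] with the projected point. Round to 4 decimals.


Step 1: Compute ||x|| (intermediates to 6 decimals).
||x|| = sqrt((-4.2535)^2 + 6.0194^2 + 0.3557^2 + 1.3745^2) = 7.506078
Step 2: Project.
Since ||x|| > R, scale = R/||x|| = 6/7.506078 = 0.799352, proj(x) = scale * x
proj(x) = [-3.400044, 4.811619, 0.28433, 1.098709]
Step 3: Dot product.
a^T * proj(x) = 0*(-3.400044) + 2*4.811619 + 5*0.28433 - 4*1.098709 = 6.6501


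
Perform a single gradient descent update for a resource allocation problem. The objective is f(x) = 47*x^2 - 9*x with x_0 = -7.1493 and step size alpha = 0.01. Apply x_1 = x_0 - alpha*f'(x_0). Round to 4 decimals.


We compute the gradient at x_0 and apply the update.
f'(x) = 94*x - 9
f'(-7.1493) = 94*-7.1493 - 9 = -681.0342
x_1 = -7.1493 - 0.01*-681.0342 = -0.339


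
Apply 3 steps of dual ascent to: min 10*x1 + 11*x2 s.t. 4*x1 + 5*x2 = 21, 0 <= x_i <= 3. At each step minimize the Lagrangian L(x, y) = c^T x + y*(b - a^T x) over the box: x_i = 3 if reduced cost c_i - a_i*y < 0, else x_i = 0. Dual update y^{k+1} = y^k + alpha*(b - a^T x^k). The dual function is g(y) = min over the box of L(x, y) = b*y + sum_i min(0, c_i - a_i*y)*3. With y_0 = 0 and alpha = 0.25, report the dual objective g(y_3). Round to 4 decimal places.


Dual ascent for LP: min 10*x1 + 11*x2, 4*x1 + 5*x2 = 21, 0 <= x_i <= 3
Step 1: y^k = 0.0, reduced costs: (10.0, 11.0)
  x^k = (0.0, 0.0), subgradient = b - a^T x = 21.0
  y^{k+1} = 0.0 + 0.25*21.0 = 5.25
Step 2: y^k = 5.25, reduced costs: (-11.0, -15.25)
  x^k = (3.0, 3.0), subgradient = b - a^T x = -6.0
  y^{k+1} = 5.25 + 0.25*-6.0 = 3.75
Step 3: y^k = 3.75, reduced costs: (-5.0, -7.75)
  x^k = (3.0, 3.0), subgradient = b - a^T x = -6.0
  y^{k+1} = 3.75 + 0.25*-6.0 = 2.25
Dual objective at y_3 = 2.25: reduced costs (1.0, -0.25), box minimizer x = (0.0, 3.0)
g(y_3) = b*y + (c1 - a1*y)*x1 + (c2 - a2*y)*x2 = 21*2.25 + 1.0*0.0 + (-0.25)*3.0 = 47.25 + 0.0 - 0.75 = 46.5


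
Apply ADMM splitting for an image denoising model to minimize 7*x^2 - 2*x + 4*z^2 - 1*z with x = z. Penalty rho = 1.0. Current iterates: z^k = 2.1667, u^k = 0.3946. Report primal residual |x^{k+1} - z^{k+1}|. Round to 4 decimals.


ADMM iteration with rho = 1.0, z^k = 2.1667, u^k = 0.3946
Step 1: x-update.
Minimize 7*x^2 - 2*x + (1.0/2)*(x - 2.1667 + 0.3946)^2
FOC: (2*7 + 1.0)*x = 2 + 1.0*(2.1667 - 0.3946)
x^{k+1} = 0.2515
Step 2: z-update.
Minimize 4*z^2 - 1*z + (1.0/2)*(0.2515 - z + 0.3946)^2
FOC: (2*4 + 1.0)*z = 1 + 1.0*(0.2515 + 0.3946)
z^{k+1} = 0.1829
Step 3: u-update.
u^{k+1} = 0.3946 + 0.2515 - 0.1829 = 0.4632
Step 4: Primal residual = |0.2515 - 0.1829| = 0.0686


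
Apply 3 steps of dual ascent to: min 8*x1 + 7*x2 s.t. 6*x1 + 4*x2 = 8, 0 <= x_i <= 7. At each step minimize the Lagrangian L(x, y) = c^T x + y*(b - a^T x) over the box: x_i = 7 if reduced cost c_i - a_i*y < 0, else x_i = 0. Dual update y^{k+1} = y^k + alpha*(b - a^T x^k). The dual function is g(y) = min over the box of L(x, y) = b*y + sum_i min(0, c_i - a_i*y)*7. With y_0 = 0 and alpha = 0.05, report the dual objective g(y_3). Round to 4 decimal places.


Dual ascent for LP: min 8*x1 + 7*x2, 6*x1 + 4*x2 = 8, 0 <= x_i <= 7
Step 1: y^k = 0.0, reduced costs: (8.0, 7.0)
  x^k = (0.0, 0.0), subgradient = b - a^T x = 8.0
  y^{k+1} = 0.0 + 0.05*8.0 = 0.4
Step 2: y^k = 0.4, reduced costs: (5.6, 5.4)
  x^k = (0.0, 0.0), subgradient = b - a^T x = 8.0
  y^{k+1} = 0.4 + 0.05*8.0 = 0.8
Step 3: y^k = 0.8, reduced costs: (3.2, 3.8)
  x^k = (0.0, 0.0), subgradient = b - a^T x = 8.0
  y^{k+1} = 0.8 + 0.05*8.0 = 1.2
Dual objective at y_3 = 1.2: reduced costs (0.8, 2.2), box minimizer x = (0.0, 0.0)
g(y_3) = b*y + (c1 - a1*y)*x1 + (c2 - a2*y)*x2 = 8*1.2 + 0.8*0.0 + 2.2*0.0 = 9.6 + 0.0 + 0.0 = 9.6


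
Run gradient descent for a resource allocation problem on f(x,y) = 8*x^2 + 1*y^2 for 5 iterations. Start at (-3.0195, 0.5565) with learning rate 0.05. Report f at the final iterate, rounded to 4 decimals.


Gradient descent on f(x,y) = 8*x^2 + 1*y^2.
Starting point: (-3.0195, 0.5565), alpha = 0.05
Step 1: grad_x = 2*8*-3.0195 = -48.312, grad_y = 2*1*0.5565 = 1.113
  x_1 = -3.0195 - 0.05*-48.312 = -0.6039
  y_1 = 0.5565 - 0.05*1.113 = 0.5009
Step 2: grad_x = 2*8*-0.6039 = -9.6624, grad_y = 2*1*0.5009 = 1.0017
  x_2 = -0.6039 - 0.05*-9.6624 = -0.1208
  y_2 = 0.5009 - 0.05*1.0017 = 0.4508
Step 3: grad_x = 2*8*-0.1208 = -1.9325, grad_y = 2*1*0.4508 = 0.9015
  x_3 = -0.1208 - 0.05*-1.9325 = -0.0242
  y_3 = 0.4508 - 0.05*0.9015 = 0.4057
Step 4: grad_x = 2*8*-0.0242 = -0.3865, grad_y = 2*1*0.4057 = 0.8114
  x_4 = -0.0242 - 0.05*-0.3865 = -0.0048
  y_4 = 0.4057 - 0.05*0.8114 = 0.3651
Step 5: grad_x = 2*8*-0.0048 = -0.0773, grad_y = 2*1*0.3651 = 0.7302
  x_5 = -0.0048 - 0.05*-0.0773 = -0.001
  y_5 = 0.3651 - 0.05*0.7302 = 0.3286
f(-0.001, 0.3286) = 8*(-0.001)^2 + 1*0.3286^2 = 0.108


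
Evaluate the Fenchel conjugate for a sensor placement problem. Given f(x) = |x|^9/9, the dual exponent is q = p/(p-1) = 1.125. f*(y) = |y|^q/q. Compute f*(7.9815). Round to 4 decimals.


The conjugate exponent q satisfies 1/p + 1/q = 1.
p = 9, so q = 9/(9 - 1) = 1.125
|y|^q = 7.9815^1.125 = 10.3477
f*(7.9815) = 10.3477 / 1.125 = 9.198


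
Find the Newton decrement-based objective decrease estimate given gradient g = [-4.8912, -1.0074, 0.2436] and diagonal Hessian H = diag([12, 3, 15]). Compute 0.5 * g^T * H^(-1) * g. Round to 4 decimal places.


Step 1: H is diagonal, so H^(-1) * g = [-0.4076, -0.3358, 0.0162].
Step 2: g^T H^(-1) g = sum_i g_i^2 / H_ii
  = (-4.8912)^2/12 + (-1.0074)^2/3 + (0.2436)^2/15
  = 1.9937 + 0.3383 + 0.004 = 2.3359
Step 3: Objective decrease = 0.5 * g^T H^(-1) g = 1.1679


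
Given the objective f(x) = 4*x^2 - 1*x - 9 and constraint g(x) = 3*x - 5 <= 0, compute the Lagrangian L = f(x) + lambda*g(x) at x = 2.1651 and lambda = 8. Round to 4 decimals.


Step 1: Evaluate f(x).
f(2.1651) = 4*2.1651^2 - 1*2.1651 - 9 = 7.5855
Step 2: Evaluate g(x).
g(2.1651) = 3*2.1651 - 5 = 1.4953
Step 3: Compute Lagrangian.
L = 7.5855 + 8*1.4953 = 19.5479


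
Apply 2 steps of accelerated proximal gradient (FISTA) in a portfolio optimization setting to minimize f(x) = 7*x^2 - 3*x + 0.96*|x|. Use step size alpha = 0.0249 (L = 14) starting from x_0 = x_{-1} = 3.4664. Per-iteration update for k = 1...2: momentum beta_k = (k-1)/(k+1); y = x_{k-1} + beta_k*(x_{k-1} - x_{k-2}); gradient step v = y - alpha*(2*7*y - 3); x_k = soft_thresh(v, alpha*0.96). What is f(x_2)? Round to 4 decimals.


FISTA on f(x) = 7*x^2 - 3*x + 0.96*|x|
L = 14, alpha = 0.0249
Iteration 1: beta = 0.0, y = 3.4664 + 0.0*(3.4664 - 3.4664) = 3.4664
  grad(y) = 45.5296, v = y - alpha*grad = 2.3327
  prox(v) = soft_thresh(2.3327, 0.0239) = 2.3088
Iteration 2: beta = 0.3333, y = 2.3088 + 0.3333*(2.3088 - 3.4664) = 1.9229
  grad(y) = 23.9212, v = y - alpha*grad = 1.3273
  prox(v) = soft_thresh(1.3273, 0.0239) = 1.3034
f(x_2) = 7*1.3034^2 - 3*1.3034 + 0.96*|1.3034| = 9.2331


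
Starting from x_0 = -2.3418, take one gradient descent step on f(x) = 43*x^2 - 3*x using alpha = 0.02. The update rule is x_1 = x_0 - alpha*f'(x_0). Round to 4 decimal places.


We compute the gradient at x_0 and apply the update.
f'(x) = 86*x - 3
f'(-2.3418) = 86*-2.3418 - 3 = -204.3948
x_1 = -2.3418 - 0.02*-204.3948 = 1.7461


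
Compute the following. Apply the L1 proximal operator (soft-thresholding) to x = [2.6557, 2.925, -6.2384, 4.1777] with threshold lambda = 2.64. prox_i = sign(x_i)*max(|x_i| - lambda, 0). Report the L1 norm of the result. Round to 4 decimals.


Soft-thresholding with lambda = 2.64:
prox(2.6557) = sign(2.6557)*max(|2.6557| - 2.64, 0) = 0.0157
prox(2.925) = sign(2.925)*max(|2.925| - 2.64, 0) = 0.285
prox(-6.2384) = sign(-6.2384)*max(|-6.2384| - 2.64, 0) = -3.5984
prox(4.1777) = sign(4.1777)*max(|4.1777| - 2.64, 0) = 1.5377
prox(x) = [0.0157, 0.285, -3.5984, 1.5377]
||prox(x)||_1 = 0.0157 + 0.285 + 3.5984 + 1.5377 = 5.4368


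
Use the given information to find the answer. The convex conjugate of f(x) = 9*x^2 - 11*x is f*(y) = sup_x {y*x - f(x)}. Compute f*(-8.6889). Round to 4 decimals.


f*(y) = sup_x {y*x - a*x^2 - b*x} = sup_x {(y-b)*x - a*x^2}
FOC: (y - b) - 2a*x = 0 => x* = (y - b)/(2a)
x* = (-8.6889 + 11)/(2*9) = 0.1284
f*(-8.6889) = (y-b)^2/(4a) = (-8.6889 + 11)^2/(4*9)
= 5.3412/36 = 0.1484


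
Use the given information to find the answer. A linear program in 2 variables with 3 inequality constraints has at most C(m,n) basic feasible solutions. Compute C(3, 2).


Each vertex corresponds to some choice of n active constraints out of m, so the number of vertices is at most C(m, n) = m! / (n!(m-n)!).
m = 3, n = 2
Numerator: 3 * 2
Denominator: 2! = 2
C(3, 2) = 3


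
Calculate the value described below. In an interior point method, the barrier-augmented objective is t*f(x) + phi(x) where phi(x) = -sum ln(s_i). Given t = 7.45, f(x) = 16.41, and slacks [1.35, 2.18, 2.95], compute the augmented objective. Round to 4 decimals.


Step 1: Compute log-barrier.
ln values: [0.3001, 0.7793, 1.0818]
phi = -(0.3001 + 0.7793 + 1.0818) = -2.1612
Step 2: Compute augmented objective.
t*f(x) = 7.45*16.41 = 122.2545
Total = 122.2545 - 2.1612 = 120.0933


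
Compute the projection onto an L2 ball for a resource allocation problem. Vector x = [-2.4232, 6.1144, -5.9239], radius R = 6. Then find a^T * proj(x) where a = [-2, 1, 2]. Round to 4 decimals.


Step 1: Compute ||x|| (intermediates to 6 decimals).
||x|| = sqrt((-2.4232)^2 + 6.1144^2 + (-5.9239)^2) = 8.851575
Step 2: Project.
Since ||x|| > R, scale = R/||x|| = 6/8.851575 = 0.677845, proj(x) = scale * x
proj(x) = [-1.642554, 4.144615, -4.015486]
Step 3: Dot product.
a^T * proj(x) = -2*(-1.642554) + 1*4.144615 + 2*(-4.015486) = -0.6012


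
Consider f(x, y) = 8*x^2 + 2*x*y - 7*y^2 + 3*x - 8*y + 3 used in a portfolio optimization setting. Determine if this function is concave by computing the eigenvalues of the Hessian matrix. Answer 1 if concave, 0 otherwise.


The Hessian of f(x,y) = 8*x^2 + 2*x*y - 7*y^2 + 3*x - 8*y + 3 is:
H = [[16, 2], [2, -14]]
Trace = 16 - 14 = 2
Determinant = 16*-14 - (2)^2 = -228
Discriminant = (2)^2 - 4*-228 = 916.0
Eigenvalues: lambda_1 = -14.1327, lambda_2 = 16.1327
The function is not concave.

0


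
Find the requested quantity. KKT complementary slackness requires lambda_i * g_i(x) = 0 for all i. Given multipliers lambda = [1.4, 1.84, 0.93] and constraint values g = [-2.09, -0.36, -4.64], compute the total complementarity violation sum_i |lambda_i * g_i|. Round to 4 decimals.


KKT complementary slackness check:
lambda_1 * g_1 = 1.4 * -2.09 = -2.926
lambda_2 * g_2 = 1.84 * -0.36 = -0.6624
lambda_3 * g_3 = 0.93 * -4.64 = -4.3152
Total violation = 2.926 + 0.6624 + 4.3152 = 7.9036


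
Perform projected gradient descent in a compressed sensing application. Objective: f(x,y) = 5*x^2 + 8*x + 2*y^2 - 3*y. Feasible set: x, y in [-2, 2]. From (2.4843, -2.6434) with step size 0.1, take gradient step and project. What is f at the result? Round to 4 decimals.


Step 1: Compute gradient at (2.4843, -2.6434).
grad_x = 2*5*2.4843 + 8 = 32.843
grad_y = 2*2*-2.6434 - 3 = -13.5736
Step 2: Gradient step.
x_raw = 2.4843 - 0.1*32.843 = -0.8
y_raw = -2.6434 - 0.1*-13.5736 = -1.286
Step 3: Project onto [-2, 2].
x_proj = clip(-0.8) = -0.8
y_proj = clip(-1.286) = -1.286
Step 4: Evaluate f.
f(-0.8, -1.286) = 3.9659


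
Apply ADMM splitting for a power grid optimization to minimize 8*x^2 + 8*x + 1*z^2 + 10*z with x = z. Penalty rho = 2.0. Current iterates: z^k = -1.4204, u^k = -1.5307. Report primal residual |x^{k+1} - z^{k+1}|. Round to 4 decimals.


ADMM iteration with rho = 2.0, z^k = -1.4204, u^k = -1.5307
Step 1: x-update.
Minimize 8*x^2 + 8*x + (2.0/2)*(x + 1.4204 - 1.5307)^2
FOC: (2*8 + 2.0)*x = -8 + 2.0*(-1.4204 + 1.5307)
x^{k+1} = -0.4322
Step 2: z-update.
Minimize 1*z^2 + 10*z + (2.0/2)*(-0.4322 - z - 1.5307)^2
FOC: (2*1 + 2.0)*z = -10 + 2.0*(-0.4322 - 1.5307)
z^{k+1} = -3.4814
Step 3: u-update.
u^{k+1} = -1.5307 - 0.4322 + 3.4814 = 1.5186
Step 4: Primal residual = |-0.4322 + 3.4814| = 3.0493


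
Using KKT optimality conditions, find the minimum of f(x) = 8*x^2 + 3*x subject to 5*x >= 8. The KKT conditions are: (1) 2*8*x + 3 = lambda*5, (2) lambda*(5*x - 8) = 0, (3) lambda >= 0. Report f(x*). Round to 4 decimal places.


Step 1: Try lambda = 0 (constraint inactive).
x_unc = -3/(2*8) = -0.1875
Check: 5*-0.1875 = -0.9375 < 8 -- violated!
Step 2: Constraint must be active: 5*x = 8
x* = 8/5 = 1.6
lambda = (2*8*1.6 + 3)/5 = 5.72
Step 3: Compute optimal value.
f(x*) = 8*1.6^2 + 3*1.6 = 25.28


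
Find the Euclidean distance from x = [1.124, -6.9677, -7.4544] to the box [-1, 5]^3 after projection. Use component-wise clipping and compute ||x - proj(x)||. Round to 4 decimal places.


Project each component onto [-1, 5].
clip(1.124) = 1.124, clip(-6.9677) = -1.0, clip(-7.4544) = -1.0
Projection = [1.124, -1.0, -1.0]
Squared diffs: [0.0, 35.6134, 41.6593]
Distance = sqrt(77.2727) = 8.7905


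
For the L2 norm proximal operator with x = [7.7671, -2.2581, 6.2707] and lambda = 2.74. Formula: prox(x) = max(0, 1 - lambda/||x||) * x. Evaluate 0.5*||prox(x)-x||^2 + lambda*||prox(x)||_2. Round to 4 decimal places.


Step 1: Compute ||x||.
||x|| = 10.2347
Step 2: Compute scaling factor.
scale = max(0, 1 - 2.74/10.2347) = 0.7323
Step 3: prox(x) = [5.6877, -1.6536, 4.5919]
||prox(x)|| = 7.4947
Step 4: Proximal objective.
0.5*||prox-x||^2 = 3.7538
lambda*||prox|| = 20.5355
Total = 24.2892


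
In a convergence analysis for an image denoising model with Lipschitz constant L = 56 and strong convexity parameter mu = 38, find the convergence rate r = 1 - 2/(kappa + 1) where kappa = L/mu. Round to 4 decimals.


Step 1: Compute the condition number.
kappa = L/mu = 56/38 = 1.4737
Step 2: Compute the convergence rate.
r = 1 - 2/(kappa + 1) = 1 - 2*mu/(L + mu) = (L - mu)/(L + mu) = 18/94 = 0.1915


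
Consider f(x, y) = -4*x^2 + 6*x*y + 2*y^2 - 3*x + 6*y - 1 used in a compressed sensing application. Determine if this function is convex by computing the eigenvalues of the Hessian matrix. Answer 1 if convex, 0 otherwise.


The Hessian of f(x,y) = -4*x^2 + 6*x*y + 2*y^2 - 3*x + 6*y - 1 is:
H = [[-8, 6], [6, 4]]
Trace = -8 + 4 = -4
Determinant = -8*4 - (6)^2 = -68
Discriminant = (-4)^2 - 4*-68 = 288.0
Eigenvalues: lambda_1 = -10.4853, lambda_2 = 6.4853
The function is not convex.

0


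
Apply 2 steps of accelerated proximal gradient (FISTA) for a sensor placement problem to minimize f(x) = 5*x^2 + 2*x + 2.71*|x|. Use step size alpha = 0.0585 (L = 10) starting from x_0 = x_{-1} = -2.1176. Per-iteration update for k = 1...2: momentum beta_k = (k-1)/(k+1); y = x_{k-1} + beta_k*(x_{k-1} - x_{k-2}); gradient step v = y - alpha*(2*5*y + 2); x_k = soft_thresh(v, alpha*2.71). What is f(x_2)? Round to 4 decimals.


FISTA on f(x) = 5*x^2 + 2*x + 2.71*|x|
L = 10, alpha = 0.0585
Iteration 1: beta = 0.0, y = -2.1176 + 0.0*(-2.1176 + 2.1176) = -2.1176
  grad(y) = -19.176, v = y - alpha*grad = -0.9958
  prox(v) = soft_thresh(-0.9958, 0.1585) = -0.8373
Iteration 2: beta = 0.3333, y = -0.8373 + 0.3333*(-0.8373 + 2.1176) = -0.4105
  grad(y) = -2.1049, v = y - alpha*grad = -0.2874
  prox(v) = soft_thresh(-0.2874, 0.1585) = -0.1288
f(x_2) = 5*(-0.1288)^2 + 2*(-0.1288) + 2.71*|-0.1288| = 0.1744


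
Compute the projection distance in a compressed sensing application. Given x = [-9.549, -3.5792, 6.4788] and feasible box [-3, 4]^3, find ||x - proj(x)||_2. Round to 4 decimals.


Project each component onto [-3, 4].
clip(-9.549) = -3.0, clip(-3.5792) = -3.0, clip(6.4788) = 4.0
Projection = [-3.0, -3.0, 4.0]
Squared diffs: [42.8894, 0.3355, 6.1444]
Distance = sqrt(49.3693) = 7.0263


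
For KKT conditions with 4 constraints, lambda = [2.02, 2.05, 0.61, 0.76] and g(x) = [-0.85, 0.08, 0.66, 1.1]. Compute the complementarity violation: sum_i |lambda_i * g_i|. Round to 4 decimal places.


KKT complementary slackness check:
lambda_1 * g_1 = 2.02 * -0.85 = -1.717
lambda_2 * g_2 = 2.05 * 0.08 = 0.164
lambda_3 * g_3 = 0.61 * 0.66 = 0.4026
lambda_4 * g_4 = 0.76 * 1.1 = 0.836
Total violation = 1.717 + 0.164 + 0.4026 + 0.836 = 3.1196


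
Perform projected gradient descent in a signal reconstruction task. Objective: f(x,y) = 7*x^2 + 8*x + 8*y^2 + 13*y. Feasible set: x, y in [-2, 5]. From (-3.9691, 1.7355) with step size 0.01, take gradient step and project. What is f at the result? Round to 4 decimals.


Step 1: Compute gradient at (-3.9691, 1.7355).
grad_x = 2*7*-3.9691 + 8 = -47.5674
grad_y = 2*8*1.7355 + 13 = 40.768
Step 2: Gradient step.
x_raw = -3.9691 - 0.01*-47.5674 = -3.4934
y_raw = 1.7355 - 0.01*40.768 = 1.3278
Step 3: Project onto [-2, 5].
x_proj = clip(-3.4934) = -2.0
y_proj = clip(1.3278) = 1.3278
Step 4: Evaluate f.
f(-2.0, 1.3278) = 43.3665


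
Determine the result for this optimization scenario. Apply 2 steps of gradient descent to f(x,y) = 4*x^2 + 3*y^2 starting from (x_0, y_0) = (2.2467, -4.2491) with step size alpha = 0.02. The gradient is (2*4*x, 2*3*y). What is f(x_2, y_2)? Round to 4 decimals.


Gradient descent on f(x,y) = 4*x^2 + 3*y^2.
Starting point: (2.2467, -4.2491), alpha = 0.02
Step 1: grad_x = 2*4*2.2467 = 17.9736, grad_y = 2*3*-4.2491 = -25.4946
  x_1 = 2.2467 - 0.02*17.9736 = 1.8872
  y_1 = -4.2491 - 0.02*-25.4946 = -3.7392
Step 2: grad_x = 2*4*1.8872 = 15.0978, grad_y = 2*3*-3.7392 = -22.4352
  x_2 = 1.8872 - 0.02*15.0978 = 1.5853
  y_2 = -3.7392 - 0.02*-22.4352 = -3.2905
f(1.5853, -3.2905) = 4*1.5853^2 + 3*(-3.2905)^2 = 42.5346


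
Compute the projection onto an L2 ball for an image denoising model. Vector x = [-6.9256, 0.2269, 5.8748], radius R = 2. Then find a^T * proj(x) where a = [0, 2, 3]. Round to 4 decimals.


Step 1: Compute ||x|| (intermediates to 6 decimals).
||x|| = sqrt((-6.9256)^2 + 0.2269^2 + 5.8748^2) = 9.08453
Step 2: Project.
Since ||x|| > R, scale = R/||x|| = 2/9.08453 = 0.220154, proj(x) = scale * x
proj(x) = [-1.524699, 0.049953, 1.293361]
Step 3: Dot product.
a^T * proj(x) = 0*(-1.524699) + 2*0.049953 + 3*1.293361 = 3.98


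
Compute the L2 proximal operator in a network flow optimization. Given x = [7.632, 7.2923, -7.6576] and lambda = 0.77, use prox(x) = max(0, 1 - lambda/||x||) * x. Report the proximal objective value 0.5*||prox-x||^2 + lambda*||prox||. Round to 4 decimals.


Step 1: Compute ||x||.
||x|| = 13.0409
Step 2: Compute scaling factor.
scale = max(0, 1 - 0.77/13.0409) = 0.941
Step 3: prox(x) = [7.1814, 6.8617, -7.2055]
||prox(x)|| = 12.2709
Step 4: Proximal objective.
0.5*||prox-x||^2 = 0.2965
lambda*||prox|| = 9.4486
Total = 9.745


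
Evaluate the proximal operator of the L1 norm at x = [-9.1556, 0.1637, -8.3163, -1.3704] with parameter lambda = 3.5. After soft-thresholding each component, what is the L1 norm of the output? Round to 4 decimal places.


Soft-thresholding with lambda = 3.5:
prox(-9.1556) = sign(-9.1556)*max(|-9.1556| - 3.5, 0) = -5.6556
prox(0.1637) = sign(0.1637)*max(|0.1637| - 3.5, 0) = 0.0
prox(-8.3163) = sign(-8.3163)*max(|-8.3163| - 3.5, 0) = -4.8163
prox(-1.3704) = sign(-1.3704)*max(|-1.3704| - 3.5, 0) = 0.0
prox(x) = [-5.6556, 0.0, -4.8163, 0.0]
||prox(x)||_1 = 5.6556 + 0.0 + 4.8163 + 0.0 = 10.4719


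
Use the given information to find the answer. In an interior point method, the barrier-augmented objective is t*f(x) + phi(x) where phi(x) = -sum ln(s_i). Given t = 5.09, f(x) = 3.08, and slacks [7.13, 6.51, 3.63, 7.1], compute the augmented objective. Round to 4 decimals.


Step 1: Compute log-barrier.
ln values: [1.9643, 1.8733, 1.2892, 1.9601]
phi = -(1.9643 + 1.8733 + 1.2892 + 1.9601) = -7.087
Step 2: Compute augmented objective.
t*f(x) = 5.09*3.08 = 15.6772
Total = 15.6772 - 7.087 = 8.5902


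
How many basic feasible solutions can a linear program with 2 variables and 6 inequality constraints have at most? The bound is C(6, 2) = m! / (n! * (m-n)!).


Each vertex corresponds to some choice of n active constraints out of m, so the number of vertices is at most C(m, n) = m! / (n!(m-n)!).
m = 6, n = 2
Numerator: 6 * 5
Denominator: 2! = 2
C(6, 2) = 15


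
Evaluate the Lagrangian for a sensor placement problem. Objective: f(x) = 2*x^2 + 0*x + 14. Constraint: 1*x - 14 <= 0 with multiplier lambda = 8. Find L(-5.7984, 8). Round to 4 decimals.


Step 1: Evaluate f(x).
f(-5.7984) = 2*(-5.7984)^2 + 0*(-5.7984) + 14 = 81.2429
Step 2: Evaluate g(x).
g(-5.7984) = 1*-5.7984 - 14 = -19.7984
Step 3: Compute Lagrangian.
L = 81.2429 + 8*-19.7984 = -77.1443


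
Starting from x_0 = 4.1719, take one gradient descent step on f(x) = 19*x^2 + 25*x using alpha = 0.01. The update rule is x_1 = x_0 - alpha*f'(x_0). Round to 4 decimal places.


We compute the gradient at x_0 and apply the update.
f'(x) = 38*x + 25
f'(4.1719) = 38*4.1719 + 25 = 183.5322
x_1 = 4.1719 - 0.01*183.5322 = 2.3366


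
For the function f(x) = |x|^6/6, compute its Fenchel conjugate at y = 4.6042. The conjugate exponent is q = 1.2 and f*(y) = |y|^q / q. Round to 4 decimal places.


The conjugate exponent q satisfies 1/p + 1/q = 1.
p = 6, so q = 6/(6 - 1) = 1.2
|y|^q = 4.6042^1.2 = 6.2486
f*(4.6042) = 6.2486 / 1.2 = 5.2072


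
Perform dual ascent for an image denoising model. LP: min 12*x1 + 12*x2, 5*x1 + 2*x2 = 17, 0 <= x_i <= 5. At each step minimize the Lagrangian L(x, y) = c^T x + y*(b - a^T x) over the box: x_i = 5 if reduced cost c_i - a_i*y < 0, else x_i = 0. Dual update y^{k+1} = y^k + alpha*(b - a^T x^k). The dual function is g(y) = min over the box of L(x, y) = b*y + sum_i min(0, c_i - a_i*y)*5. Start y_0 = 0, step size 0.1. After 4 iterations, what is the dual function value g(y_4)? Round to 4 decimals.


Dual ascent for LP: min 12*x1 + 12*x2, 5*x1 + 2*x2 = 17, 0 <= x_i <= 5
Step 1: y^k = 0.0, reduced costs: (12.0, 12.0)
  x^k = (0.0, 0.0), subgradient = b - a^T x = 17.0
  y^{k+1} = 0.0 + 0.1*17.0 = 1.7
Step 2: y^k = 1.7, reduced costs: (3.5, 8.6)
  x^k = (0.0, 0.0), subgradient = b - a^T x = 17.0
  y^{k+1} = 1.7 + 0.1*17.0 = 3.4
Step 3: y^k = 3.4, reduced costs: (-5.0, 5.2)
  x^k = (5.0, 0.0), subgradient = b - a^T x = -8.0
  y^{k+1} = 3.4 + 0.1*-8.0 = 2.6
Step 4: y^k = 2.6, reduced costs: (-1.0, 6.8)
  x^k = (5.0, 0.0), subgradient = b - a^T x = -8.0
  y^{k+1} = 2.6 + 0.1*-8.0 = 1.8
Dual objective at y_4 = 1.8: reduced costs (3.0, 8.4), box minimizer x = (0.0, 0.0)
g(y_4) = b*y + (c1 - a1*y)*x1 + (c2 - a2*y)*x2 = 17*1.8 + 3.0*0.0 + 8.4*0.0 = 30.6 + 0.0 + 0.0 = 30.6


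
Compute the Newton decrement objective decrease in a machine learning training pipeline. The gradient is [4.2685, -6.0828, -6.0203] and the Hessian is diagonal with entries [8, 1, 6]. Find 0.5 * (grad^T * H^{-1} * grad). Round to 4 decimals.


Step 1: H is diagonal, so H^(-1) * g = [0.5336, -6.0828, -1.0034].
Step 2: g^T H^(-1) g = sum_i g_i^2 / H_ii
  = (4.2685)^2/8 + (-6.0828)^2/1 + (-6.0203)^2/6
  = 2.2775 + 37.0005 + 6.0407 = 45.3186
Step 3: Objective decrease = 0.5 * g^T H^(-1) g = 22.6593


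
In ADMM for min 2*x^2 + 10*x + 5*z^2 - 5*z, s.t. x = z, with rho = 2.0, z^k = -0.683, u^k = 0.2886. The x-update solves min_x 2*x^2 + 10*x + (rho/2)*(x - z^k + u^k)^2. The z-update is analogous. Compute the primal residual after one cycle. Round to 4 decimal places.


ADMM iteration with rho = 2.0, z^k = -0.683, u^k = 0.2886
Step 1: x-update.
Minimize 2*x^2 + 10*x + (2.0/2)*(x + 0.683 + 0.2886)^2
FOC: (2*2 + 2.0)*x = -10 + 2.0*(-0.683 - 0.2886)
x^{k+1} = -1.9905
Step 2: z-update.
Minimize 5*z^2 - 5*z + (2.0/2)*(-1.9905 - z + 0.2886)^2
FOC: (2*5 + 2.0)*z = 5 + 2.0*(-1.9905 + 0.2886)
z^{k+1} = 0.133
Step 3: u-update.
u^{k+1} = 0.2886 - 1.9905 - 0.133 = -1.8349
Step 4: Primal residual = |-1.9905 - 0.133| = 2.1235


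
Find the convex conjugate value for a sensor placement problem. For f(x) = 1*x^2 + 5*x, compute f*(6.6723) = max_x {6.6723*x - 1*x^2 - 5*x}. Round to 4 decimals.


f*(y) = sup_x {y*x - a*x^2 - b*x} = sup_x {(y-b)*x - a*x^2}
FOC: (y - b) - 2a*x = 0 => x* = (y - b)/(2a)
x* = (6.6723 - 5)/(2*1) = 0.8362
f*(6.6723) = (y-b)^2/(4a) = (6.6723 - 5)^2/(4*1)
= 2.7966/4 = 0.6991


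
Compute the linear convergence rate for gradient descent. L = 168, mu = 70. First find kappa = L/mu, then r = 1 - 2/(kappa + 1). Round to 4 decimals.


Step 1: Compute the condition number.
kappa = L/mu = 168/70 = 2.4
Step 2: Compute the convergence rate.
r = 1 - 2/(kappa + 1) = 1 - 2*mu/(L + mu) = (L - mu)/(L + mu) = 98/238 = 0.4118


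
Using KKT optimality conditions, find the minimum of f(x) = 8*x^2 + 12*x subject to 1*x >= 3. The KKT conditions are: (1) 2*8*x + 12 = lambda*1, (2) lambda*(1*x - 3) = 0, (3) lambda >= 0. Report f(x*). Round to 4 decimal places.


Step 1: Try lambda = 0 (constraint inactive).
x_unc = -12/(2*8) = -0.75
Check: 1*-0.75 = -0.75 < 3 -- violated!
Step 2: Constraint must be active: 1*x = 3
x* = 3/1 = 3.0
lambda = (2*8*3.0 + 12)/1 = 60.0
Step 3: Compute optimal value.
f(x*) = 8*3.0^2 + 12*3.0 = 108.0


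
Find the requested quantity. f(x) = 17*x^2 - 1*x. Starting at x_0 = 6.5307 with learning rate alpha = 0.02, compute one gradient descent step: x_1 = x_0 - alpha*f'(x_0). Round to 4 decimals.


We compute the gradient at x_0 and apply the update.
f'(x) = 34*x - 1
f'(6.5307) = 34*6.5307 - 1 = 221.0438
x_1 = 6.5307 - 0.02*221.0438 = 2.1098


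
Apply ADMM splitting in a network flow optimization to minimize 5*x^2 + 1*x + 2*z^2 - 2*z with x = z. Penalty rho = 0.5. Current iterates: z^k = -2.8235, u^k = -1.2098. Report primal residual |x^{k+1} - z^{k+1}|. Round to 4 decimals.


ADMM iteration with rho = 0.5, z^k = -2.8235, u^k = -1.2098
Step 1: x-update.
Minimize 5*x^2 + 1*x + (0.5/2)*(x + 2.8235 - 1.2098)^2
FOC: (2*5 + 0.5)*x = -1 + 0.5*(-2.8235 + 1.2098)
x^{k+1} = -0.1721
Step 2: z-update.
Minimize 2*z^2 - 2*z + (0.5/2)*(-0.1721 - z - 1.2098)^2
FOC: (2*2 + 0.5)*z = 2 + 0.5*(-0.1721 - 1.2098)
z^{k+1} = 0.2909
Step 3: u-update.
u^{k+1} = -1.2098 - 0.1721 - 0.2909 = -1.6728
Step 4: Primal residual = |-0.1721 - 0.2909| = 0.463


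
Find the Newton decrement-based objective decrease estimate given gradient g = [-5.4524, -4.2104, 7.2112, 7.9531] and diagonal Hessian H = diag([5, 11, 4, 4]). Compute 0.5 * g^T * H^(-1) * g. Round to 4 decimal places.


Step 1: H is diagonal, so H^(-1) * g = [-1.0905, -0.3828, 1.8028, 1.9883].
Step 2: g^T H^(-1) g = sum_i g_i^2 / H_ii
  = (-5.4524)^2/5 + (-4.2104)^2/11 + (7.2112)^2/4 + (7.9531)^2/4
  = 5.9457 + 1.6116 + 13.0004 + 15.8129 = 36.3706
Step 3: Objective decrease = 0.5 * g^T H^(-1) g = 18.1853


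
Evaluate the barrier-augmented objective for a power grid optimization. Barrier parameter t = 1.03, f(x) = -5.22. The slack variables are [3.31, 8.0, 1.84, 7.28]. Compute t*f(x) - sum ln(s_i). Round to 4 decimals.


Step 1: Compute log-barrier.
ln values: [1.1969, 2.0794, 0.6098, 1.9851]
phi = -(1.1969 + 2.0794 + 0.6098 + 1.9851) = -5.8713
Step 2: Compute augmented objective.
t*f(x) = 1.03*-5.22 = -5.3766
Total = -5.3766 - 5.8713 = -11.2479


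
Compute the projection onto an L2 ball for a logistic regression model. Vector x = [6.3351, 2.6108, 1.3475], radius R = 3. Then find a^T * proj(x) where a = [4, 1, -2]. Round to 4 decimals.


Step 1: Compute ||x|| (intermediates to 6 decimals).
||x|| = sqrt(6.3351^2 + 2.6108^2 + 1.3475^2) = 6.983232
Step 2: Project.
Since ||x|| > R, scale = R/||x|| = 3/6.983232 = 0.429601, proj(x) = scale * x
proj(x) = [2.721565, 1.121602, 0.578887]
Step 3: Dot product.
a^T * proj(x) = 4*2.721565 + 1*1.121602 - 2*0.578887 = 10.8501


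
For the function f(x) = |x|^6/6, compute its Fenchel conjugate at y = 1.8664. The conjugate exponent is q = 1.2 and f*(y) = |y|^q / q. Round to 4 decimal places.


The conjugate exponent q satisfies 1/p + 1/q = 1.
p = 6, so q = 6/(6 - 1) = 1.2
|y|^q = 1.8664^1.2 = 2.1145
f*(1.8664) = 2.1145 / 1.2 = 1.7621


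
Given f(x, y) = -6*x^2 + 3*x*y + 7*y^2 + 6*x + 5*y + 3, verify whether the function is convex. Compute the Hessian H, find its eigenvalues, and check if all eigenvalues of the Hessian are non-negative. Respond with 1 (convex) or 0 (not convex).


The Hessian of f(x,y) = -6*x^2 + 3*x*y + 7*y^2 + 6*x + 5*y + 3 is:
H = [[-12, 3], [3, 14]]
Trace = -12 + 14 = 2
Determinant = -12*14 - (3)^2 = -177
Discriminant = (2)^2 - 4*-177 = 712.0
Eigenvalues: lambda_1 = -12.3417, lambda_2 = 14.3417
The function is not convex.

0


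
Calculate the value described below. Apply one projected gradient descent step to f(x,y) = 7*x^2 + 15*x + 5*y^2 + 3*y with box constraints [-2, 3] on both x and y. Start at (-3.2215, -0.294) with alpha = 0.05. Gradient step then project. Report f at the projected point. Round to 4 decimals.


Step 1: Compute gradient at (-3.2215, -0.294).
grad_x = 2*7*-3.2215 + 15 = -30.101
grad_y = 2*5*-0.294 + 3 = 0.06
Step 2: Gradient step.
x_raw = -3.2215 - 0.05*-30.101 = -1.7165
y_raw = -0.294 - 0.05*0.06 = -0.297
Step 3: Project onto [-2, 3].
x_proj = clip(-1.7165) = -1.7165
y_proj = clip(-0.297) = -0.297
Step 4: Evaluate f.
f(-1.7165, -0.297) = -5.5733


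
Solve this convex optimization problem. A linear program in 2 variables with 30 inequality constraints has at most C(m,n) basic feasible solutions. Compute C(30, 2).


Each vertex corresponds to some choice of n active constraints out of m, so the number of vertices is at most C(m, n) = m! / (n!(m-n)!).
m = 30, n = 2
Numerator: 30 * 29
Denominator: 2! = 2
C(30, 2) = 435


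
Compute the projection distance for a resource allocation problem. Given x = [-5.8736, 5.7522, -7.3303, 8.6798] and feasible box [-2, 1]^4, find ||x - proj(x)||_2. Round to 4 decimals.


Project each component onto [-2, 1].
clip(-5.8736) = -2.0, clip(5.7522) = 1.0, clip(-7.3303) = -2.0, clip(8.6798) = 1.0
Projection = [-2.0, 1.0, -2.0, 1.0]
Squared diffs: [15.0048, 22.5834, 28.4121, 58.9793]
Distance = sqrt(124.9796) = 11.1794


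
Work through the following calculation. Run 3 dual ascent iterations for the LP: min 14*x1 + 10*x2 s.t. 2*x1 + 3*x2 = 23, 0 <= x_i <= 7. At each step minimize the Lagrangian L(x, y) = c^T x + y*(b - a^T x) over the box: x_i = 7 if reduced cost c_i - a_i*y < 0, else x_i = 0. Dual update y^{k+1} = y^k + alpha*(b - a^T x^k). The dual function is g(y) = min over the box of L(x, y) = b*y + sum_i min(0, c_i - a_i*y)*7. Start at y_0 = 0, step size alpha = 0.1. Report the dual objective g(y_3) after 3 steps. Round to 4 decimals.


Dual ascent for LP: min 14*x1 + 10*x2, 2*x1 + 3*x2 = 23, 0 <= x_i <= 7
Step 1: y^k = 0.0, reduced costs: (14.0, 10.0)
  x^k = (0.0, 0.0), subgradient = b - a^T x = 23.0
  y^{k+1} = 0.0 + 0.1*23.0 = 2.3
Step 2: y^k = 2.3, reduced costs: (9.4, 3.1)
  x^k = (0.0, 0.0), subgradient = b - a^T x = 23.0
  y^{k+1} = 2.3 + 0.1*23.0 = 4.6
Step 3: y^k = 4.6, reduced costs: (4.8, -3.8)
  x^k = (0.0, 7.0), subgradient = b - a^T x = 2.0
  y^{k+1} = 4.6 + 0.1*2.0 = 4.8
Dual objective at y_3 = 4.8: reduced costs (4.4, -4.4), box minimizer x = (0.0, 7.0)
g(y_3) = b*y + (c1 - a1*y)*x1 + (c2 - a2*y)*x2 = 23*4.8 + 4.4*0.0 + (-4.4)*7.0 = 110.4 + 0.0 - 30.8 = 79.6


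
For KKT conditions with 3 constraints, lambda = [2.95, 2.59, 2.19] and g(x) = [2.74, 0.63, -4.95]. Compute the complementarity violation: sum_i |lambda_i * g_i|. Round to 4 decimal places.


KKT complementary slackness check:
lambda_1 * g_1 = 2.95 * 2.74 = 8.083
lambda_2 * g_2 = 2.59 * 0.63 = 1.6317
lambda_3 * g_3 = 2.19 * -4.95 = -10.8405
Total violation = 8.083 + 1.6317 + 10.8405 = 20.5552


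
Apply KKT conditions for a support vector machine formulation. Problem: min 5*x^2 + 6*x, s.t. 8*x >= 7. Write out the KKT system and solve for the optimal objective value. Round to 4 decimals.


Step 1: Try lambda = 0 (constraint inactive).
x_unc = -6/(2*5) = -0.6
Check: 8*-0.6 = -4.8 < 7 -- violated!
Step 2: Constraint must be active: 8*x = 7
x* = 7/8 = 0.875
lambda = (2*5*0.875 + 6)/8 = 1.8438
Step 3: Compute optimal value.
f(x*) = 5*0.875^2 + 6*0.875 = 9.0781


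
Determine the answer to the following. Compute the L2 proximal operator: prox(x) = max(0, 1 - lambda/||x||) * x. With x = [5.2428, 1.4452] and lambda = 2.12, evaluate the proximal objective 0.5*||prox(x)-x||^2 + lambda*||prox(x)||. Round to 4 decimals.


Step 1: Compute ||x||.
||x|| = 5.4383
Step 2: Compute scaling factor.
scale = max(0, 1 - 2.12/5.4383) = 0.6102
Step 3: prox(x) = [3.199, 0.8818]
||prox(x)|| = 3.3183
Step 4: Proximal objective.
0.5*||prox-x||^2 = 2.2472
lambda*||prox|| = 7.0348
Total = 9.2821


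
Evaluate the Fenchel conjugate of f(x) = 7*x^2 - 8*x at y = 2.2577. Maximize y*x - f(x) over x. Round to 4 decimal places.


f*(y) = sup_x {y*x - a*x^2 - b*x} = sup_x {(y-b)*x - a*x^2}
FOC: (y - b) - 2a*x = 0 => x* = (y - b)/(2a)
x* = (2.2577 + 8)/(2*7) = 0.7327
f*(2.2577) = (y-b)^2/(4a) = (2.2577 + 8)^2/(4*7)
= 105.2204/28 = 3.7579


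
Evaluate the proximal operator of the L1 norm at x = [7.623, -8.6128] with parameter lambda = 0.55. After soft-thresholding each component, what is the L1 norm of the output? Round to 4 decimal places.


Soft-thresholding with lambda = 0.55:
prox(7.623) = sign(7.623)*max(|7.623| - 0.55, 0) = 7.073
prox(-8.6128) = sign(-8.6128)*max(|-8.6128| - 0.55, 0) = -8.0628
prox(x) = [7.073, -8.0628]
||prox(x)||_1 = 7.073 + 8.0628 = 15.1358


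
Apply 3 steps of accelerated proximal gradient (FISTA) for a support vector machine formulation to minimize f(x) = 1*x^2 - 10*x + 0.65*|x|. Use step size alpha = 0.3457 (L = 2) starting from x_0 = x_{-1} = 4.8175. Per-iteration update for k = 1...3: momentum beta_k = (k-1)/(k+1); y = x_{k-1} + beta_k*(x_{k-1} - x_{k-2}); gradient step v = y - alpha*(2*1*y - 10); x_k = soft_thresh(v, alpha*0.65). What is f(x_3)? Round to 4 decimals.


FISTA on f(x) = 1*x^2 - 10*x + 0.65*|x|
L = 2, alpha = 0.3457
Iteration 1: beta = 0.0, y = 4.8175 + 0.0*(4.8175 - 4.8175) = 4.8175
  grad(y) = -0.365, v = y - alpha*grad = 4.9437
  prox(v) = soft_thresh(4.9437, 0.2247) = 4.719
Iteration 2: beta = 0.3333, y = 4.719 + 0.3333*(4.719 - 4.8175) = 4.6861
  grad(y) = -0.6277, v = y - alpha*grad = 4.9031
  prox(v) = soft_thresh(4.9031, 0.2247) = 4.6784
Iteration 3: beta = 0.5, y = 4.6784 + 0.5*(4.6784 - 4.719) = 4.6582
  grad(y) = -0.6837, v = y - alpha*grad = 4.8945
  prox(v) = soft_thresh(4.8945, 0.2247) = 4.6698
f(x_3) = 1*4.6698^2 - 10*4.6698 + 0.65*|4.6698| = -21.8556


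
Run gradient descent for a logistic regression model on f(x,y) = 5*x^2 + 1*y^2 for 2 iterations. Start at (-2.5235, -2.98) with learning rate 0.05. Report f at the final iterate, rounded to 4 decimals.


Gradient descent on f(x,y) = 5*x^2 + 1*y^2.
Starting point: (-2.5235, -2.98), alpha = 0.05
Step 1: grad_x = 2*5*-2.5235 = -25.235, grad_y = 2*1*-2.98 = -5.96
  x_1 = -2.5235 - 0.05*-25.235 = -1.2618
  y_1 = -2.98 - 0.05*-5.96 = -2.682
Step 2: grad_x = 2*5*-1.2618 = -12.6175, grad_y = 2*1*-2.682 = -5.364
  x_2 = -1.2618 - 0.05*-12.6175 = -0.6309
  y_2 = -2.682 - 0.05*-5.364 = -2.4138
f(-0.6309, -2.4138) = 5*(-0.6309)^2 + 1*(-2.4138)^2 = 7.8164


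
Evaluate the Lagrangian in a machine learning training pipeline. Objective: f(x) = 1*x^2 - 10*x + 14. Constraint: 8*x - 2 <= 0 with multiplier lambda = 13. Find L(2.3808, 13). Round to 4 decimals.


Step 1: Evaluate f(x).
f(2.3808) = 1*2.3808^2 - 10*2.3808 + 14 = -4.1398
Step 2: Evaluate g(x).
g(2.3808) = 8*2.3808 - 2 = 17.0464
Step 3: Compute Lagrangian.
L = -4.1398 + 13*17.0464 = 217.4634


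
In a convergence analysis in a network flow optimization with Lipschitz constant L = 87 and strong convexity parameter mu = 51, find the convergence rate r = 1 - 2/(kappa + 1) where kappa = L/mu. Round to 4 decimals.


Step 1: Compute the condition number.
kappa = L/mu = 87/51 = 1.7059
Step 2: Compute the convergence rate.
r = 1 - 2/(kappa + 1) = 1 - 2*mu/(L + mu) = (L - mu)/(L + mu) = 36/138 = 0.2609


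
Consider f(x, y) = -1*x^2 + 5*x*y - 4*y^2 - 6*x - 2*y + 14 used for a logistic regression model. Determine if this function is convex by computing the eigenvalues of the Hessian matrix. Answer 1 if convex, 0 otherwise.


The Hessian of f(x,y) = -1*x^2 + 5*x*y - 4*y^2 - 6*x - 2*y + 14 is:
H = [[-2, 5], [5, -8]]
Trace = -2 - 8 = -10
Determinant = -2*-8 - (5)^2 = -9
Discriminant = (-10)^2 - 4*-9 = 136.0
Eigenvalues: lambda_1 = -10.831, lambda_2 = 0.831
The function is not convex.

0


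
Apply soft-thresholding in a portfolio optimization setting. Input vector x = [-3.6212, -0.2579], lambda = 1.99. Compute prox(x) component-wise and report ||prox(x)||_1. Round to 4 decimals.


Soft-thresholding with lambda = 1.99:
prox(-3.6212) = sign(-3.6212)*max(|-3.6212| - 1.99, 0) = -1.6312
prox(-0.2579) = sign(-0.2579)*max(|-0.2579| - 1.99, 0) = 0.0
prox(x) = [-1.6312, 0.0]
||prox(x)||_1 = 1.6312 + 0.0 = 1.6312


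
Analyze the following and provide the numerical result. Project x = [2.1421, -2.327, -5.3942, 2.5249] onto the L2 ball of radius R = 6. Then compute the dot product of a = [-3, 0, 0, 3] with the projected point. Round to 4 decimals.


Step 1: Compute ||x|| (intermediates to 6 decimals).
||x|| = sqrt(2.1421^2 + (-2.327)^2 + (-5.3942)^2 + 2.5249^2) = 6.743592
Step 2: Project.
Since ||x|| > R, scale = R/||x|| = 6/6.743592 = 0.889734, proj(x) = scale * x
proj(x) = [1.905899, -2.070411, -4.799403, 2.246489]
Step 3: Dot product.
a^T * proj(x) = -3*1.905899 + 0*(-2.070411) + 0*(-4.799403) + 3*2.246489 = 1.0218


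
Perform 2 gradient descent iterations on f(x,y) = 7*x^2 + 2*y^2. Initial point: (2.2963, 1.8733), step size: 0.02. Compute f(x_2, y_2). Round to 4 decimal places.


Gradient descent on f(x,y) = 7*x^2 + 2*y^2.
Starting point: (2.2963, 1.8733), alpha = 0.02
Step 1: grad_x = 2*7*2.2963 = 32.1482, grad_y = 2*2*1.8733 = 7.4932
  x_1 = 2.2963 - 0.02*32.1482 = 1.6533
  y_1 = 1.8733 - 0.02*7.4932 = 1.7234
Step 2: grad_x = 2*7*1.6533 = 23.1467, grad_y = 2*2*1.7234 = 6.8937
  x_2 = 1.6533 - 0.02*23.1467 = 1.1904
  y_2 = 1.7234 - 0.02*6.8937 = 1.5856
f(1.1904, 1.5856) = 7*1.1904^2 + 2*1.5856^2 = 14.9474


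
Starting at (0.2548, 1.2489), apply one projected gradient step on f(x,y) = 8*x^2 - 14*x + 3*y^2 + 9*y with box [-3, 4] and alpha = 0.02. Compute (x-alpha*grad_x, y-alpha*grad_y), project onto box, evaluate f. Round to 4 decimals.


Step 1: Compute gradient at (0.2548, 1.2489).
grad_x = 2*8*0.2548 - 14 = -9.9232
grad_y = 2*3*1.2489 + 9 = 16.4934
Step 2: Gradient step.
x_raw = 0.2548 - 0.02*-9.9232 = 0.4533
y_raw = 1.2489 - 0.02*16.4934 = 0.919
Step 3: Project onto [-3, 4].
x_proj = clip(0.4533) = 0.4533
y_proj = clip(0.919) = 0.919
Step 4: Evaluate f.
f(0.4533, 0.919) = 6.103


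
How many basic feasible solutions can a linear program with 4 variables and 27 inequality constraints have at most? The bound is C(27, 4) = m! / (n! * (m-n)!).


Each vertex corresponds to some choice of n active constraints out of m, so the number of vertices is at most C(m, n) = m! / (n!(m-n)!).
m = 27, n = 4
Numerator: 27 * 26 * 25 * 24
Denominator: 4! = 24
C(27, 4) = 17550


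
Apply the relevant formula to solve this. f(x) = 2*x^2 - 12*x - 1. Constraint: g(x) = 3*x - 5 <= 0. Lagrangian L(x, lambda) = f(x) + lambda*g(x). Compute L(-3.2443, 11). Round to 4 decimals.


Step 1: Evaluate f(x).
f(-3.2443) = 2*(-3.2443)^2 - 12*(-3.2443) - 1 = 58.9826
Step 2: Evaluate g(x).
g(-3.2443) = 3*-3.2443 - 5 = -14.7329
Step 3: Compute Lagrangian.
L = 58.9826 + 11*-14.7329 = -103.0793


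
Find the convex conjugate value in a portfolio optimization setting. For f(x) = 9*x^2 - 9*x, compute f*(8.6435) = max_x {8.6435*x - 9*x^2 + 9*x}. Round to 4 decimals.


f*(y) = sup_x {y*x - a*x^2 - b*x} = sup_x {(y-b)*x - a*x^2}
FOC: (y - b) - 2a*x = 0 => x* = (y - b)/(2a)
x* = (8.6435 + 9)/(2*9) = 0.9802
f*(8.6435) = (y-b)^2/(4a) = (8.6435 + 9)^2/(4*9)
= 311.2931/36 = 8.647


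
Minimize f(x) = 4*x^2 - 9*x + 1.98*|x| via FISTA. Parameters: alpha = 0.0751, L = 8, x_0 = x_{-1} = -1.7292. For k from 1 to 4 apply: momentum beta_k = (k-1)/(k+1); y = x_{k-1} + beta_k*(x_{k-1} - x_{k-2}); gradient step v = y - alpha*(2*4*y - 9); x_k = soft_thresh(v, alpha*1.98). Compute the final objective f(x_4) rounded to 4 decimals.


FISTA on f(x) = 4*x^2 - 9*x + 1.98*|x|
L = 8, alpha = 0.0751
Iteration 1: beta = 0.0, y = -1.7292 + 0.0*(-1.7292 + 1.7292) = -1.7292
  grad(y) = -22.8336, v = y - alpha*grad = -0.0144
  prox(v) = soft_thresh(-0.0144, 0.1487) = 0.0
Iteration 2: beta = 0.3333, y = 0.0 + 0.3333*(0.0 + 1.7292) = 0.5764
  grad(y) = -4.3888, v = y - alpha*grad = 0.906
  prox(v) = soft_thresh(0.906, 0.1487) = 0.7573
Iteration 3: beta = 0.5, y = 0.7573 + 0.5*(0.7573 - 0.0) = 1.136
  grad(y) = 0.0876, v = y - alpha*grad = 1.1294
  prox(v) = soft_thresh(1.1294, 0.1487) = 0.9807
Iteration 4: beta = 0.6, y = 0.9807 + 0.6*(0.9807 - 0.7573) = 1.1147
  grad(y) = -0.0824, v = y - alpha*grad = 1.1209
  prox(v) = soft_thresh(1.1209, 0.1487) = 0.9722
f(x_4) = 4*0.9722^2 - 9*0.9722 + 1.98*|0.9722| = -3.0442
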